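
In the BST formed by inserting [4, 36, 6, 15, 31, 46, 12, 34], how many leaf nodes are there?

Tree built from: [4, 36, 6, 15, 31, 46, 12, 34]
Tree (level-order array): [4, None, 36, 6, 46, None, 15, None, None, 12, 31, None, None, None, 34]
Rule: A leaf has 0 children.
Per-node child counts:
  node 4: 1 child(ren)
  node 36: 2 child(ren)
  node 6: 1 child(ren)
  node 15: 2 child(ren)
  node 12: 0 child(ren)
  node 31: 1 child(ren)
  node 34: 0 child(ren)
  node 46: 0 child(ren)
Matching nodes: [12, 34, 46]
Count of leaf nodes: 3


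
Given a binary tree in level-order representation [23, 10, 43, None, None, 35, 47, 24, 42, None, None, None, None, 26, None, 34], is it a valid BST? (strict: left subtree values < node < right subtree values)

Level-order array: [23, 10, 43, None, None, 35, 47, 24, 42, None, None, None, None, 26, None, 34]
Validate using subtree bounds (lo, hi): at each node, require lo < value < hi,
then recurse left with hi=value and right with lo=value.
Preorder trace (stopping at first violation):
  at node 23 with bounds (-inf, +inf): OK
  at node 10 with bounds (-inf, 23): OK
  at node 43 with bounds (23, +inf): OK
  at node 35 with bounds (23, 43): OK
  at node 24 with bounds (23, 35): OK
  at node 42 with bounds (35, 43): OK
  at node 26 with bounds (35, 42): VIOLATION
Node 26 violates its bound: not (35 < 26 < 42).
Result: Not a valid BST


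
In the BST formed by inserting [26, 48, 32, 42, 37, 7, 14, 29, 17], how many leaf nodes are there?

Tree built from: [26, 48, 32, 42, 37, 7, 14, 29, 17]
Tree (level-order array): [26, 7, 48, None, 14, 32, None, None, 17, 29, 42, None, None, None, None, 37]
Rule: A leaf has 0 children.
Per-node child counts:
  node 26: 2 child(ren)
  node 7: 1 child(ren)
  node 14: 1 child(ren)
  node 17: 0 child(ren)
  node 48: 1 child(ren)
  node 32: 2 child(ren)
  node 29: 0 child(ren)
  node 42: 1 child(ren)
  node 37: 0 child(ren)
Matching nodes: [17, 29, 37]
Count of leaf nodes: 3


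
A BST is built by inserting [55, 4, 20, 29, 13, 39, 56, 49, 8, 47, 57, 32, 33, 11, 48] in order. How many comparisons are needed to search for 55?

Search path for 55: 55
Found: True
Comparisons: 1


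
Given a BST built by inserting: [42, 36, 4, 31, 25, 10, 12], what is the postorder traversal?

Tree insertion order: [42, 36, 4, 31, 25, 10, 12]
Tree (level-order array): [42, 36, None, 4, None, None, 31, 25, None, 10, None, None, 12]
Postorder traversal: [12, 10, 25, 31, 4, 36, 42]


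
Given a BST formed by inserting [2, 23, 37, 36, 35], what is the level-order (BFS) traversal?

Tree insertion order: [2, 23, 37, 36, 35]
Tree (level-order array): [2, None, 23, None, 37, 36, None, 35]
BFS from the root, enqueuing left then right child of each popped node:
  queue [2] -> pop 2, enqueue [23], visited so far: [2]
  queue [23] -> pop 23, enqueue [37], visited so far: [2, 23]
  queue [37] -> pop 37, enqueue [36], visited so far: [2, 23, 37]
  queue [36] -> pop 36, enqueue [35], visited so far: [2, 23, 37, 36]
  queue [35] -> pop 35, enqueue [none], visited so far: [2, 23, 37, 36, 35]
Result: [2, 23, 37, 36, 35]


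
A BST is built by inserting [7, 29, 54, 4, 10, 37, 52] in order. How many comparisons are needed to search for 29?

Search path for 29: 7 -> 29
Found: True
Comparisons: 2


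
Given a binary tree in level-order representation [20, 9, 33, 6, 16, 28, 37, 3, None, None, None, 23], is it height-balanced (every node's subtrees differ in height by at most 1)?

Tree (level-order array): [20, 9, 33, 6, 16, 28, 37, 3, None, None, None, 23]
Definition: a tree is height-balanced if, at every node, |h(left) - h(right)| <= 1 (empty subtree has height -1).
Bottom-up per-node check:
  node 3: h_left=-1, h_right=-1, diff=0 [OK], height=0
  node 6: h_left=0, h_right=-1, diff=1 [OK], height=1
  node 16: h_left=-1, h_right=-1, diff=0 [OK], height=0
  node 9: h_left=1, h_right=0, diff=1 [OK], height=2
  node 23: h_left=-1, h_right=-1, diff=0 [OK], height=0
  node 28: h_left=0, h_right=-1, diff=1 [OK], height=1
  node 37: h_left=-1, h_right=-1, diff=0 [OK], height=0
  node 33: h_left=1, h_right=0, diff=1 [OK], height=2
  node 20: h_left=2, h_right=2, diff=0 [OK], height=3
All nodes satisfy the balance condition.
Result: Balanced


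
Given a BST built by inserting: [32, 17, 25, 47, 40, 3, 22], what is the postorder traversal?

Tree insertion order: [32, 17, 25, 47, 40, 3, 22]
Tree (level-order array): [32, 17, 47, 3, 25, 40, None, None, None, 22]
Postorder traversal: [3, 22, 25, 17, 40, 47, 32]


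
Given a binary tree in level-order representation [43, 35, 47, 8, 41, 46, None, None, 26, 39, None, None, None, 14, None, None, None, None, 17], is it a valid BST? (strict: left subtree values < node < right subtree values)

Level-order array: [43, 35, 47, 8, 41, 46, None, None, 26, 39, None, None, None, 14, None, None, None, None, 17]
Validate using subtree bounds (lo, hi): at each node, require lo < value < hi,
then recurse left with hi=value and right with lo=value.
Preorder trace (stopping at first violation):
  at node 43 with bounds (-inf, +inf): OK
  at node 35 with bounds (-inf, 43): OK
  at node 8 with bounds (-inf, 35): OK
  at node 26 with bounds (8, 35): OK
  at node 14 with bounds (8, 26): OK
  at node 17 with bounds (14, 26): OK
  at node 41 with bounds (35, 43): OK
  at node 39 with bounds (35, 41): OK
  at node 47 with bounds (43, +inf): OK
  at node 46 with bounds (43, 47): OK
No violation found at any node.
Result: Valid BST


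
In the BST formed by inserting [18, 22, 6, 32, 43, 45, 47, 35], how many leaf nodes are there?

Tree built from: [18, 22, 6, 32, 43, 45, 47, 35]
Tree (level-order array): [18, 6, 22, None, None, None, 32, None, 43, 35, 45, None, None, None, 47]
Rule: A leaf has 0 children.
Per-node child counts:
  node 18: 2 child(ren)
  node 6: 0 child(ren)
  node 22: 1 child(ren)
  node 32: 1 child(ren)
  node 43: 2 child(ren)
  node 35: 0 child(ren)
  node 45: 1 child(ren)
  node 47: 0 child(ren)
Matching nodes: [6, 35, 47]
Count of leaf nodes: 3


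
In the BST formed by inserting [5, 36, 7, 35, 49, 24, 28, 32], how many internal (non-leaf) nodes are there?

Tree built from: [5, 36, 7, 35, 49, 24, 28, 32]
Tree (level-order array): [5, None, 36, 7, 49, None, 35, None, None, 24, None, None, 28, None, 32]
Rule: An internal node has at least one child.
Per-node child counts:
  node 5: 1 child(ren)
  node 36: 2 child(ren)
  node 7: 1 child(ren)
  node 35: 1 child(ren)
  node 24: 1 child(ren)
  node 28: 1 child(ren)
  node 32: 0 child(ren)
  node 49: 0 child(ren)
Matching nodes: [5, 36, 7, 35, 24, 28]
Count of internal (non-leaf) nodes: 6


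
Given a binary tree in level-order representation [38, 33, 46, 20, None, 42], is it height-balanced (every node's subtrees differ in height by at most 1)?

Tree (level-order array): [38, 33, 46, 20, None, 42]
Definition: a tree is height-balanced if, at every node, |h(left) - h(right)| <= 1 (empty subtree has height -1).
Bottom-up per-node check:
  node 20: h_left=-1, h_right=-1, diff=0 [OK], height=0
  node 33: h_left=0, h_right=-1, diff=1 [OK], height=1
  node 42: h_left=-1, h_right=-1, diff=0 [OK], height=0
  node 46: h_left=0, h_right=-1, diff=1 [OK], height=1
  node 38: h_left=1, h_right=1, diff=0 [OK], height=2
All nodes satisfy the balance condition.
Result: Balanced


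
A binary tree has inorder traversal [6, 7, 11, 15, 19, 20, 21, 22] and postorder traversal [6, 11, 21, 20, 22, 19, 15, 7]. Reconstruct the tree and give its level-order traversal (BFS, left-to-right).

Inorder:   [6, 7, 11, 15, 19, 20, 21, 22]
Postorder: [6, 11, 21, 20, 22, 19, 15, 7]
Algorithm: postorder visits root last, so walk postorder right-to-left;
each value is the root of the current inorder slice — split it at that
value, recurse on the right subtree first, then the left.
Recursive splits:
  root=7; inorder splits into left=[6], right=[11, 15, 19, 20, 21, 22]
  root=15; inorder splits into left=[11], right=[19, 20, 21, 22]
  root=19; inorder splits into left=[], right=[20, 21, 22]
  root=22; inorder splits into left=[20, 21], right=[]
  root=20; inorder splits into left=[], right=[21]
  root=21; inorder splits into left=[], right=[]
  root=11; inorder splits into left=[], right=[]
  root=6; inorder splits into left=[], right=[]
Reconstructed level-order: [7, 6, 15, 11, 19, 22, 20, 21]


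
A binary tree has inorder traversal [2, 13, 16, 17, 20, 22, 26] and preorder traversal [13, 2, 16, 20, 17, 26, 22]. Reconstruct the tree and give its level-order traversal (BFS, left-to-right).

Inorder:  [2, 13, 16, 17, 20, 22, 26]
Preorder: [13, 2, 16, 20, 17, 26, 22]
Algorithm: preorder visits root first, so consume preorder in order;
for each root, split the current inorder slice at that value into
left-subtree inorder and right-subtree inorder, then recurse.
Recursive splits:
  root=13; inorder splits into left=[2], right=[16, 17, 20, 22, 26]
  root=2; inorder splits into left=[], right=[]
  root=16; inorder splits into left=[], right=[17, 20, 22, 26]
  root=20; inorder splits into left=[17], right=[22, 26]
  root=17; inorder splits into left=[], right=[]
  root=26; inorder splits into left=[22], right=[]
  root=22; inorder splits into left=[], right=[]
Reconstructed level-order: [13, 2, 16, 20, 17, 26, 22]


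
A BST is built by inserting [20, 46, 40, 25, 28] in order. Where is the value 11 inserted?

Starting tree (level order): [20, None, 46, 40, None, 25, None, None, 28]
Insertion path: 20
Result: insert 11 as left child of 20
Final tree (level order): [20, 11, 46, None, None, 40, None, 25, None, None, 28]


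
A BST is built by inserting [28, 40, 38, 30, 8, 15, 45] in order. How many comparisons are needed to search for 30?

Search path for 30: 28 -> 40 -> 38 -> 30
Found: True
Comparisons: 4


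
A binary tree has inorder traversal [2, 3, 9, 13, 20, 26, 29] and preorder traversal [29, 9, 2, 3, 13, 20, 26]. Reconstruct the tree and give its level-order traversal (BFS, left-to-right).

Inorder:  [2, 3, 9, 13, 20, 26, 29]
Preorder: [29, 9, 2, 3, 13, 20, 26]
Algorithm: preorder visits root first, so consume preorder in order;
for each root, split the current inorder slice at that value into
left-subtree inorder and right-subtree inorder, then recurse.
Recursive splits:
  root=29; inorder splits into left=[2, 3, 9, 13, 20, 26], right=[]
  root=9; inorder splits into left=[2, 3], right=[13, 20, 26]
  root=2; inorder splits into left=[], right=[3]
  root=3; inorder splits into left=[], right=[]
  root=13; inorder splits into left=[], right=[20, 26]
  root=20; inorder splits into left=[], right=[26]
  root=26; inorder splits into left=[], right=[]
Reconstructed level-order: [29, 9, 2, 13, 3, 20, 26]


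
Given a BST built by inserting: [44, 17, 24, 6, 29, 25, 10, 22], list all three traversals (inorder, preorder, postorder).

Tree insertion order: [44, 17, 24, 6, 29, 25, 10, 22]
Tree (level-order array): [44, 17, None, 6, 24, None, 10, 22, 29, None, None, None, None, 25]
Inorder (L, root, R): [6, 10, 17, 22, 24, 25, 29, 44]
Preorder (root, L, R): [44, 17, 6, 10, 24, 22, 29, 25]
Postorder (L, R, root): [10, 6, 22, 25, 29, 24, 17, 44]


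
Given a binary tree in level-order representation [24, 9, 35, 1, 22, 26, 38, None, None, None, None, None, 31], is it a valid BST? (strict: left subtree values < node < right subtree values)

Level-order array: [24, 9, 35, 1, 22, 26, 38, None, None, None, None, None, 31]
Validate using subtree bounds (lo, hi): at each node, require lo < value < hi,
then recurse left with hi=value and right with lo=value.
Preorder trace (stopping at first violation):
  at node 24 with bounds (-inf, +inf): OK
  at node 9 with bounds (-inf, 24): OK
  at node 1 with bounds (-inf, 9): OK
  at node 22 with bounds (9, 24): OK
  at node 35 with bounds (24, +inf): OK
  at node 26 with bounds (24, 35): OK
  at node 31 with bounds (26, 35): OK
  at node 38 with bounds (35, +inf): OK
No violation found at any node.
Result: Valid BST


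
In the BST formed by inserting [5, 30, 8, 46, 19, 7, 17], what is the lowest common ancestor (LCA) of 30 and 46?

Tree insertion order: [5, 30, 8, 46, 19, 7, 17]
Tree (level-order array): [5, None, 30, 8, 46, 7, 19, None, None, None, None, 17]
In a BST, the LCA of p=30, q=46 is the first node v on the
root-to-leaf path with p <= v <= q (go left if both < v, right if both > v).
Walk from root:
  at 5: both 30 and 46 > 5, go right
  at 30: 30 <= 30 <= 46, this is the LCA
LCA = 30


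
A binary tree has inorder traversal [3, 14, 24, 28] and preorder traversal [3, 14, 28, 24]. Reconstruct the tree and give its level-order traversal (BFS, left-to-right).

Inorder:  [3, 14, 24, 28]
Preorder: [3, 14, 28, 24]
Algorithm: preorder visits root first, so consume preorder in order;
for each root, split the current inorder slice at that value into
left-subtree inorder and right-subtree inorder, then recurse.
Recursive splits:
  root=3; inorder splits into left=[], right=[14, 24, 28]
  root=14; inorder splits into left=[], right=[24, 28]
  root=28; inorder splits into left=[24], right=[]
  root=24; inorder splits into left=[], right=[]
Reconstructed level-order: [3, 14, 28, 24]


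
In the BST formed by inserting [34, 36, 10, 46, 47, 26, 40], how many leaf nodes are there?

Tree built from: [34, 36, 10, 46, 47, 26, 40]
Tree (level-order array): [34, 10, 36, None, 26, None, 46, None, None, 40, 47]
Rule: A leaf has 0 children.
Per-node child counts:
  node 34: 2 child(ren)
  node 10: 1 child(ren)
  node 26: 0 child(ren)
  node 36: 1 child(ren)
  node 46: 2 child(ren)
  node 40: 0 child(ren)
  node 47: 0 child(ren)
Matching nodes: [26, 40, 47]
Count of leaf nodes: 3


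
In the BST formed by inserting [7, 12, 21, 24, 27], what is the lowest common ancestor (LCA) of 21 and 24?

Tree insertion order: [7, 12, 21, 24, 27]
Tree (level-order array): [7, None, 12, None, 21, None, 24, None, 27]
In a BST, the LCA of p=21, q=24 is the first node v on the
root-to-leaf path with p <= v <= q (go left if both < v, right if both > v).
Walk from root:
  at 7: both 21 and 24 > 7, go right
  at 12: both 21 and 24 > 12, go right
  at 21: 21 <= 21 <= 24, this is the LCA
LCA = 21


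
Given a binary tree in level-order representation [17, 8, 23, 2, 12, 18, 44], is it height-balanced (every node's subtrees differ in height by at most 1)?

Tree (level-order array): [17, 8, 23, 2, 12, 18, 44]
Definition: a tree is height-balanced if, at every node, |h(left) - h(right)| <= 1 (empty subtree has height -1).
Bottom-up per-node check:
  node 2: h_left=-1, h_right=-1, diff=0 [OK], height=0
  node 12: h_left=-1, h_right=-1, diff=0 [OK], height=0
  node 8: h_left=0, h_right=0, diff=0 [OK], height=1
  node 18: h_left=-1, h_right=-1, diff=0 [OK], height=0
  node 44: h_left=-1, h_right=-1, diff=0 [OK], height=0
  node 23: h_left=0, h_right=0, diff=0 [OK], height=1
  node 17: h_left=1, h_right=1, diff=0 [OK], height=2
All nodes satisfy the balance condition.
Result: Balanced


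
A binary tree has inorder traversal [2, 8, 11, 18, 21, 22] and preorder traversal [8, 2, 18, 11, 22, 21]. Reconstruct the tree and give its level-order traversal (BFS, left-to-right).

Inorder:  [2, 8, 11, 18, 21, 22]
Preorder: [8, 2, 18, 11, 22, 21]
Algorithm: preorder visits root first, so consume preorder in order;
for each root, split the current inorder slice at that value into
left-subtree inorder and right-subtree inorder, then recurse.
Recursive splits:
  root=8; inorder splits into left=[2], right=[11, 18, 21, 22]
  root=2; inorder splits into left=[], right=[]
  root=18; inorder splits into left=[11], right=[21, 22]
  root=11; inorder splits into left=[], right=[]
  root=22; inorder splits into left=[21], right=[]
  root=21; inorder splits into left=[], right=[]
Reconstructed level-order: [8, 2, 18, 11, 22, 21]


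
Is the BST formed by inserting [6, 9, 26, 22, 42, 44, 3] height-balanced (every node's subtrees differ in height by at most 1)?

Tree (level-order array): [6, 3, 9, None, None, None, 26, 22, 42, None, None, None, 44]
Definition: a tree is height-balanced if, at every node, |h(left) - h(right)| <= 1 (empty subtree has height -1).
Bottom-up per-node check:
  node 3: h_left=-1, h_right=-1, diff=0 [OK], height=0
  node 22: h_left=-1, h_right=-1, diff=0 [OK], height=0
  node 44: h_left=-1, h_right=-1, diff=0 [OK], height=0
  node 42: h_left=-1, h_right=0, diff=1 [OK], height=1
  node 26: h_left=0, h_right=1, diff=1 [OK], height=2
  node 9: h_left=-1, h_right=2, diff=3 [FAIL (|-1-2|=3 > 1)], height=3
  node 6: h_left=0, h_right=3, diff=3 [FAIL (|0-3|=3 > 1)], height=4
Node 9 violates the condition: |-1 - 2| = 3 > 1.
Result: Not balanced


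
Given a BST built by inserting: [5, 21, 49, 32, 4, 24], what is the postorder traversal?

Tree insertion order: [5, 21, 49, 32, 4, 24]
Tree (level-order array): [5, 4, 21, None, None, None, 49, 32, None, 24]
Postorder traversal: [4, 24, 32, 49, 21, 5]


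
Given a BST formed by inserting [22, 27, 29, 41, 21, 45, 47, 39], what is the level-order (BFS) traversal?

Tree insertion order: [22, 27, 29, 41, 21, 45, 47, 39]
Tree (level-order array): [22, 21, 27, None, None, None, 29, None, 41, 39, 45, None, None, None, 47]
BFS from the root, enqueuing left then right child of each popped node:
  queue [22] -> pop 22, enqueue [21, 27], visited so far: [22]
  queue [21, 27] -> pop 21, enqueue [none], visited so far: [22, 21]
  queue [27] -> pop 27, enqueue [29], visited so far: [22, 21, 27]
  queue [29] -> pop 29, enqueue [41], visited so far: [22, 21, 27, 29]
  queue [41] -> pop 41, enqueue [39, 45], visited so far: [22, 21, 27, 29, 41]
  queue [39, 45] -> pop 39, enqueue [none], visited so far: [22, 21, 27, 29, 41, 39]
  queue [45] -> pop 45, enqueue [47], visited so far: [22, 21, 27, 29, 41, 39, 45]
  queue [47] -> pop 47, enqueue [none], visited so far: [22, 21, 27, 29, 41, 39, 45, 47]
Result: [22, 21, 27, 29, 41, 39, 45, 47]


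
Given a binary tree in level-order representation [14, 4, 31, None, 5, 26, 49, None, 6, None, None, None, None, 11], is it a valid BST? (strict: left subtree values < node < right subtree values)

Level-order array: [14, 4, 31, None, 5, 26, 49, None, 6, None, None, None, None, 11]
Validate using subtree bounds (lo, hi): at each node, require lo < value < hi,
then recurse left with hi=value and right with lo=value.
Preorder trace (stopping at first violation):
  at node 14 with bounds (-inf, +inf): OK
  at node 4 with bounds (-inf, 14): OK
  at node 5 with bounds (4, 14): OK
  at node 6 with bounds (5, 14): OK
  at node 11 with bounds (5, 6): VIOLATION
Node 11 violates its bound: not (5 < 11 < 6).
Result: Not a valid BST


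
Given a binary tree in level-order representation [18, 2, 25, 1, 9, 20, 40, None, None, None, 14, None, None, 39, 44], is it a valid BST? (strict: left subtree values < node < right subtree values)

Level-order array: [18, 2, 25, 1, 9, 20, 40, None, None, None, 14, None, None, 39, 44]
Validate using subtree bounds (lo, hi): at each node, require lo < value < hi,
then recurse left with hi=value and right with lo=value.
Preorder trace (stopping at first violation):
  at node 18 with bounds (-inf, +inf): OK
  at node 2 with bounds (-inf, 18): OK
  at node 1 with bounds (-inf, 2): OK
  at node 9 with bounds (2, 18): OK
  at node 14 with bounds (9, 18): OK
  at node 25 with bounds (18, +inf): OK
  at node 20 with bounds (18, 25): OK
  at node 40 with bounds (25, +inf): OK
  at node 39 with bounds (25, 40): OK
  at node 44 with bounds (40, +inf): OK
No violation found at any node.
Result: Valid BST


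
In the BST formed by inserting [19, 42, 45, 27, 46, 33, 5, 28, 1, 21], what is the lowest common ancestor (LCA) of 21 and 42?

Tree insertion order: [19, 42, 45, 27, 46, 33, 5, 28, 1, 21]
Tree (level-order array): [19, 5, 42, 1, None, 27, 45, None, None, 21, 33, None, 46, None, None, 28]
In a BST, the LCA of p=21, q=42 is the first node v on the
root-to-leaf path with p <= v <= q (go left if both < v, right if both > v).
Walk from root:
  at 19: both 21 and 42 > 19, go right
  at 42: 21 <= 42 <= 42, this is the LCA
LCA = 42


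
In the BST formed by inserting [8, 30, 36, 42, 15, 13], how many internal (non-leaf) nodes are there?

Tree built from: [8, 30, 36, 42, 15, 13]
Tree (level-order array): [8, None, 30, 15, 36, 13, None, None, 42]
Rule: An internal node has at least one child.
Per-node child counts:
  node 8: 1 child(ren)
  node 30: 2 child(ren)
  node 15: 1 child(ren)
  node 13: 0 child(ren)
  node 36: 1 child(ren)
  node 42: 0 child(ren)
Matching nodes: [8, 30, 15, 36]
Count of internal (non-leaf) nodes: 4


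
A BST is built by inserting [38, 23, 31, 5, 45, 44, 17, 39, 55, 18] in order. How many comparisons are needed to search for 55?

Search path for 55: 38 -> 45 -> 55
Found: True
Comparisons: 3


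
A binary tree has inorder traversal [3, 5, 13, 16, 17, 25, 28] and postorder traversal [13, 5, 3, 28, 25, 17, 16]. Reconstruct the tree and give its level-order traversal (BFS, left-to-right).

Inorder:   [3, 5, 13, 16, 17, 25, 28]
Postorder: [13, 5, 3, 28, 25, 17, 16]
Algorithm: postorder visits root last, so walk postorder right-to-left;
each value is the root of the current inorder slice — split it at that
value, recurse on the right subtree first, then the left.
Recursive splits:
  root=16; inorder splits into left=[3, 5, 13], right=[17, 25, 28]
  root=17; inorder splits into left=[], right=[25, 28]
  root=25; inorder splits into left=[], right=[28]
  root=28; inorder splits into left=[], right=[]
  root=3; inorder splits into left=[], right=[5, 13]
  root=5; inorder splits into left=[], right=[13]
  root=13; inorder splits into left=[], right=[]
Reconstructed level-order: [16, 3, 17, 5, 25, 13, 28]


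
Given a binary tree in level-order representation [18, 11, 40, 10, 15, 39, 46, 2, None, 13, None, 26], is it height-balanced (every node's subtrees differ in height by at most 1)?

Tree (level-order array): [18, 11, 40, 10, 15, 39, 46, 2, None, 13, None, 26]
Definition: a tree is height-balanced if, at every node, |h(left) - h(right)| <= 1 (empty subtree has height -1).
Bottom-up per-node check:
  node 2: h_left=-1, h_right=-1, diff=0 [OK], height=0
  node 10: h_left=0, h_right=-1, diff=1 [OK], height=1
  node 13: h_left=-1, h_right=-1, diff=0 [OK], height=0
  node 15: h_left=0, h_right=-1, diff=1 [OK], height=1
  node 11: h_left=1, h_right=1, diff=0 [OK], height=2
  node 26: h_left=-1, h_right=-1, diff=0 [OK], height=0
  node 39: h_left=0, h_right=-1, diff=1 [OK], height=1
  node 46: h_left=-1, h_right=-1, diff=0 [OK], height=0
  node 40: h_left=1, h_right=0, diff=1 [OK], height=2
  node 18: h_left=2, h_right=2, diff=0 [OK], height=3
All nodes satisfy the balance condition.
Result: Balanced


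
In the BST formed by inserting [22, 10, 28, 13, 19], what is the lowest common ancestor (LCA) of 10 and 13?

Tree insertion order: [22, 10, 28, 13, 19]
Tree (level-order array): [22, 10, 28, None, 13, None, None, None, 19]
In a BST, the LCA of p=10, q=13 is the first node v on the
root-to-leaf path with p <= v <= q (go left if both < v, right if both > v).
Walk from root:
  at 22: both 10 and 13 < 22, go left
  at 10: 10 <= 10 <= 13, this is the LCA
LCA = 10


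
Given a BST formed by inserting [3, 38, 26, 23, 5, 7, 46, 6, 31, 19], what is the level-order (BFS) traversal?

Tree insertion order: [3, 38, 26, 23, 5, 7, 46, 6, 31, 19]
Tree (level-order array): [3, None, 38, 26, 46, 23, 31, None, None, 5, None, None, None, None, 7, 6, 19]
BFS from the root, enqueuing left then right child of each popped node:
  queue [3] -> pop 3, enqueue [38], visited so far: [3]
  queue [38] -> pop 38, enqueue [26, 46], visited so far: [3, 38]
  queue [26, 46] -> pop 26, enqueue [23, 31], visited so far: [3, 38, 26]
  queue [46, 23, 31] -> pop 46, enqueue [none], visited so far: [3, 38, 26, 46]
  queue [23, 31] -> pop 23, enqueue [5], visited so far: [3, 38, 26, 46, 23]
  queue [31, 5] -> pop 31, enqueue [none], visited so far: [3, 38, 26, 46, 23, 31]
  queue [5] -> pop 5, enqueue [7], visited so far: [3, 38, 26, 46, 23, 31, 5]
  queue [7] -> pop 7, enqueue [6, 19], visited so far: [3, 38, 26, 46, 23, 31, 5, 7]
  queue [6, 19] -> pop 6, enqueue [none], visited so far: [3, 38, 26, 46, 23, 31, 5, 7, 6]
  queue [19] -> pop 19, enqueue [none], visited so far: [3, 38, 26, 46, 23, 31, 5, 7, 6, 19]
Result: [3, 38, 26, 46, 23, 31, 5, 7, 6, 19]


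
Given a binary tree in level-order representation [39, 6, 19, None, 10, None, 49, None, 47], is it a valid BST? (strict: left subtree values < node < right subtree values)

Level-order array: [39, 6, 19, None, 10, None, 49, None, 47]
Validate using subtree bounds (lo, hi): at each node, require lo < value < hi,
then recurse left with hi=value and right with lo=value.
Preorder trace (stopping at first violation):
  at node 39 with bounds (-inf, +inf): OK
  at node 6 with bounds (-inf, 39): OK
  at node 10 with bounds (6, 39): OK
  at node 47 with bounds (10, 39): VIOLATION
Node 47 violates its bound: not (10 < 47 < 39).
Result: Not a valid BST


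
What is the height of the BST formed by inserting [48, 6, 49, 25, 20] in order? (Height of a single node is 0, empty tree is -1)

Insertion order: [48, 6, 49, 25, 20]
Tree (level-order array): [48, 6, 49, None, 25, None, None, 20]
Compute height bottom-up (empty subtree = -1):
  height(20) = 1 + max(-1, -1) = 0
  height(25) = 1 + max(0, -1) = 1
  height(6) = 1 + max(-1, 1) = 2
  height(49) = 1 + max(-1, -1) = 0
  height(48) = 1 + max(2, 0) = 3
Height = 3


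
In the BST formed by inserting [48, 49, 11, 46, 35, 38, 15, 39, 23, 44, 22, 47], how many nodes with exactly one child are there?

Tree built from: [48, 49, 11, 46, 35, 38, 15, 39, 23, 44, 22, 47]
Tree (level-order array): [48, 11, 49, None, 46, None, None, 35, 47, 15, 38, None, None, None, 23, None, 39, 22, None, None, 44]
Rule: These are nodes with exactly 1 non-null child.
Per-node child counts:
  node 48: 2 child(ren)
  node 11: 1 child(ren)
  node 46: 2 child(ren)
  node 35: 2 child(ren)
  node 15: 1 child(ren)
  node 23: 1 child(ren)
  node 22: 0 child(ren)
  node 38: 1 child(ren)
  node 39: 1 child(ren)
  node 44: 0 child(ren)
  node 47: 0 child(ren)
  node 49: 0 child(ren)
Matching nodes: [11, 15, 23, 38, 39]
Count of nodes with exactly one child: 5


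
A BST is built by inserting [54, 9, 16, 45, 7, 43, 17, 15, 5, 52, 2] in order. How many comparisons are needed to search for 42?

Search path for 42: 54 -> 9 -> 16 -> 45 -> 43 -> 17
Found: False
Comparisons: 6


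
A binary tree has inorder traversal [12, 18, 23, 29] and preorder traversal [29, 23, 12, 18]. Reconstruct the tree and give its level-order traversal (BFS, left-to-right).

Inorder:  [12, 18, 23, 29]
Preorder: [29, 23, 12, 18]
Algorithm: preorder visits root first, so consume preorder in order;
for each root, split the current inorder slice at that value into
left-subtree inorder and right-subtree inorder, then recurse.
Recursive splits:
  root=29; inorder splits into left=[12, 18, 23], right=[]
  root=23; inorder splits into left=[12, 18], right=[]
  root=12; inorder splits into left=[], right=[18]
  root=18; inorder splits into left=[], right=[]
Reconstructed level-order: [29, 23, 12, 18]


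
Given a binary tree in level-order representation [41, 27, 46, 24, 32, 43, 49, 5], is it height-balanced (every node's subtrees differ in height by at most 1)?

Tree (level-order array): [41, 27, 46, 24, 32, 43, 49, 5]
Definition: a tree is height-balanced if, at every node, |h(left) - h(right)| <= 1 (empty subtree has height -1).
Bottom-up per-node check:
  node 5: h_left=-1, h_right=-1, diff=0 [OK], height=0
  node 24: h_left=0, h_right=-1, diff=1 [OK], height=1
  node 32: h_left=-1, h_right=-1, diff=0 [OK], height=0
  node 27: h_left=1, h_right=0, diff=1 [OK], height=2
  node 43: h_left=-1, h_right=-1, diff=0 [OK], height=0
  node 49: h_left=-1, h_right=-1, diff=0 [OK], height=0
  node 46: h_left=0, h_right=0, diff=0 [OK], height=1
  node 41: h_left=2, h_right=1, diff=1 [OK], height=3
All nodes satisfy the balance condition.
Result: Balanced


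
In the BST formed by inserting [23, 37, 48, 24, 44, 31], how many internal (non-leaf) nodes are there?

Tree built from: [23, 37, 48, 24, 44, 31]
Tree (level-order array): [23, None, 37, 24, 48, None, 31, 44]
Rule: An internal node has at least one child.
Per-node child counts:
  node 23: 1 child(ren)
  node 37: 2 child(ren)
  node 24: 1 child(ren)
  node 31: 0 child(ren)
  node 48: 1 child(ren)
  node 44: 0 child(ren)
Matching nodes: [23, 37, 24, 48]
Count of internal (non-leaf) nodes: 4


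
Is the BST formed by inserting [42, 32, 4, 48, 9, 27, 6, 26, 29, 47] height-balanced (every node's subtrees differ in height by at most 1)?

Tree (level-order array): [42, 32, 48, 4, None, 47, None, None, 9, None, None, 6, 27, None, None, 26, 29]
Definition: a tree is height-balanced if, at every node, |h(left) - h(right)| <= 1 (empty subtree has height -1).
Bottom-up per-node check:
  node 6: h_left=-1, h_right=-1, diff=0 [OK], height=0
  node 26: h_left=-1, h_right=-1, diff=0 [OK], height=0
  node 29: h_left=-1, h_right=-1, diff=0 [OK], height=0
  node 27: h_left=0, h_right=0, diff=0 [OK], height=1
  node 9: h_left=0, h_right=1, diff=1 [OK], height=2
  node 4: h_left=-1, h_right=2, diff=3 [FAIL (|-1-2|=3 > 1)], height=3
  node 32: h_left=3, h_right=-1, diff=4 [FAIL (|3--1|=4 > 1)], height=4
  node 47: h_left=-1, h_right=-1, diff=0 [OK], height=0
  node 48: h_left=0, h_right=-1, diff=1 [OK], height=1
  node 42: h_left=4, h_right=1, diff=3 [FAIL (|4-1|=3 > 1)], height=5
Node 4 violates the condition: |-1 - 2| = 3 > 1.
Result: Not balanced


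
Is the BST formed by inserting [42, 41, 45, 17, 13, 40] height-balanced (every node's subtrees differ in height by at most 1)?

Tree (level-order array): [42, 41, 45, 17, None, None, None, 13, 40]
Definition: a tree is height-balanced if, at every node, |h(left) - h(right)| <= 1 (empty subtree has height -1).
Bottom-up per-node check:
  node 13: h_left=-1, h_right=-1, diff=0 [OK], height=0
  node 40: h_left=-1, h_right=-1, diff=0 [OK], height=0
  node 17: h_left=0, h_right=0, diff=0 [OK], height=1
  node 41: h_left=1, h_right=-1, diff=2 [FAIL (|1--1|=2 > 1)], height=2
  node 45: h_left=-1, h_right=-1, diff=0 [OK], height=0
  node 42: h_left=2, h_right=0, diff=2 [FAIL (|2-0|=2 > 1)], height=3
Node 41 violates the condition: |1 - -1| = 2 > 1.
Result: Not balanced


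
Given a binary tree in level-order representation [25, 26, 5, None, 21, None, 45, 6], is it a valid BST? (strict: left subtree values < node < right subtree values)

Level-order array: [25, 26, 5, None, 21, None, 45, 6]
Validate using subtree bounds (lo, hi): at each node, require lo < value < hi,
then recurse left with hi=value and right with lo=value.
Preorder trace (stopping at first violation):
  at node 25 with bounds (-inf, +inf): OK
  at node 26 with bounds (-inf, 25): VIOLATION
Node 26 violates its bound: not (-inf < 26 < 25).
Result: Not a valid BST


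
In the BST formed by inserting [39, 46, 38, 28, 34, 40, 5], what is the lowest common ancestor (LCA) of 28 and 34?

Tree insertion order: [39, 46, 38, 28, 34, 40, 5]
Tree (level-order array): [39, 38, 46, 28, None, 40, None, 5, 34]
In a BST, the LCA of p=28, q=34 is the first node v on the
root-to-leaf path with p <= v <= q (go left if both < v, right if both > v).
Walk from root:
  at 39: both 28 and 34 < 39, go left
  at 38: both 28 and 34 < 38, go left
  at 28: 28 <= 28 <= 34, this is the LCA
LCA = 28


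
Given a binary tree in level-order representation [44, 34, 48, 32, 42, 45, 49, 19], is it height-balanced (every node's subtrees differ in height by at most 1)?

Tree (level-order array): [44, 34, 48, 32, 42, 45, 49, 19]
Definition: a tree is height-balanced if, at every node, |h(left) - h(right)| <= 1 (empty subtree has height -1).
Bottom-up per-node check:
  node 19: h_left=-1, h_right=-1, diff=0 [OK], height=0
  node 32: h_left=0, h_right=-1, diff=1 [OK], height=1
  node 42: h_left=-1, h_right=-1, diff=0 [OK], height=0
  node 34: h_left=1, h_right=0, diff=1 [OK], height=2
  node 45: h_left=-1, h_right=-1, diff=0 [OK], height=0
  node 49: h_left=-1, h_right=-1, diff=0 [OK], height=0
  node 48: h_left=0, h_right=0, diff=0 [OK], height=1
  node 44: h_left=2, h_right=1, diff=1 [OK], height=3
All nodes satisfy the balance condition.
Result: Balanced


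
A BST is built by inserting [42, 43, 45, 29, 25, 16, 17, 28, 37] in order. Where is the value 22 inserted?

Starting tree (level order): [42, 29, 43, 25, 37, None, 45, 16, 28, None, None, None, None, None, 17]
Insertion path: 42 -> 29 -> 25 -> 16 -> 17
Result: insert 22 as right child of 17
Final tree (level order): [42, 29, 43, 25, 37, None, 45, 16, 28, None, None, None, None, None, 17, None, None, None, 22]


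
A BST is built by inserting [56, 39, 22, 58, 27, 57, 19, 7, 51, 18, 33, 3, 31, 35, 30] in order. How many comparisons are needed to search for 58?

Search path for 58: 56 -> 58
Found: True
Comparisons: 2


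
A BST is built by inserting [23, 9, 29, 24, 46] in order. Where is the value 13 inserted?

Starting tree (level order): [23, 9, 29, None, None, 24, 46]
Insertion path: 23 -> 9
Result: insert 13 as right child of 9
Final tree (level order): [23, 9, 29, None, 13, 24, 46]


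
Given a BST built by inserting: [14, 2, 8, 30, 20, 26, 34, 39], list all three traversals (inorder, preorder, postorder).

Tree insertion order: [14, 2, 8, 30, 20, 26, 34, 39]
Tree (level-order array): [14, 2, 30, None, 8, 20, 34, None, None, None, 26, None, 39]
Inorder (L, root, R): [2, 8, 14, 20, 26, 30, 34, 39]
Preorder (root, L, R): [14, 2, 8, 30, 20, 26, 34, 39]
Postorder (L, R, root): [8, 2, 26, 20, 39, 34, 30, 14]


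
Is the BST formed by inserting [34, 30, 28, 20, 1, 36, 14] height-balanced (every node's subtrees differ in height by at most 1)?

Tree (level-order array): [34, 30, 36, 28, None, None, None, 20, None, 1, None, None, 14]
Definition: a tree is height-balanced if, at every node, |h(left) - h(right)| <= 1 (empty subtree has height -1).
Bottom-up per-node check:
  node 14: h_left=-1, h_right=-1, diff=0 [OK], height=0
  node 1: h_left=-1, h_right=0, diff=1 [OK], height=1
  node 20: h_left=1, h_right=-1, diff=2 [FAIL (|1--1|=2 > 1)], height=2
  node 28: h_left=2, h_right=-1, diff=3 [FAIL (|2--1|=3 > 1)], height=3
  node 30: h_left=3, h_right=-1, diff=4 [FAIL (|3--1|=4 > 1)], height=4
  node 36: h_left=-1, h_right=-1, diff=0 [OK], height=0
  node 34: h_left=4, h_right=0, diff=4 [FAIL (|4-0|=4 > 1)], height=5
Node 20 violates the condition: |1 - -1| = 2 > 1.
Result: Not balanced


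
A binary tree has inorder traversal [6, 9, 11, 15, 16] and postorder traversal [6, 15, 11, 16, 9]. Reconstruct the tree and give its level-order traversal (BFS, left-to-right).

Inorder:   [6, 9, 11, 15, 16]
Postorder: [6, 15, 11, 16, 9]
Algorithm: postorder visits root last, so walk postorder right-to-left;
each value is the root of the current inorder slice — split it at that
value, recurse on the right subtree first, then the left.
Recursive splits:
  root=9; inorder splits into left=[6], right=[11, 15, 16]
  root=16; inorder splits into left=[11, 15], right=[]
  root=11; inorder splits into left=[], right=[15]
  root=15; inorder splits into left=[], right=[]
  root=6; inorder splits into left=[], right=[]
Reconstructed level-order: [9, 6, 16, 11, 15]


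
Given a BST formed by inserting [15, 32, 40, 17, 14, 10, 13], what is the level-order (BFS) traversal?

Tree insertion order: [15, 32, 40, 17, 14, 10, 13]
Tree (level-order array): [15, 14, 32, 10, None, 17, 40, None, 13]
BFS from the root, enqueuing left then right child of each popped node:
  queue [15] -> pop 15, enqueue [14, 32], visited so far: [15]
  queue [14, 32] -> pop 14, enqueue [10], visited so far: [15, 14]
  queue [32, 10] -> pop 32, enqueue [17, 40], visited so far: [15, 14, 32]
  queue [10, 17, 40] -> pop 10, enqueue [13], visited so far: [15, 14, 32, 10]
  queue [17, 40, 13] -> pop 17, enqueue [none], visited so far: [15, 14, 32, 10, 17]
  queue [40, 13] -> pop 40, enqueue [none], visited so far: [15, 14, 32, 10, 17, 40]
  queue [13] -> pop 13, enqueue [none], visited so far: [15, 14, 32, 10, 17, 40, 13]
Result: [15, 14, 32, 10, 17, 40, 13]


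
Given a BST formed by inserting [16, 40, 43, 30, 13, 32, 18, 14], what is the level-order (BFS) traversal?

Tree insertion order: [16, 40, 43, 30, 13, 32, 18, 14]
Tree (level-order array): [16, 13, 40, None, 14, 30, 43, None, None, 18, 32]
BFS from the root, enqueuing left then right child of each popped node:
  queue [16] -> pop 16, enqueue [13, 40], visited so far: [16]
  queue [13, 40] -> pop 13, enqueue [14], visited so far: [16, 13]
  queue [40, 14] -> pop 40, enqueue [30, 43], visited so far: [16, 13, 40]
  queue [14, 30, 43] -> pop 14, enqueue [none], visited so far: [16, 13, 40, 14]
  queue [30, 43] -> pop 30, enqueue [18, 32], visited so far: [16, 13, 40, 14, 30]
  queue [43, 18, 32] -> pop 43, enqueue [none], visited so far: [16, 13, 40, 14, 30, 43]
  queue [18, 32] -> pop 18, enqueue [none], visited so far: [16, 13, 40, 14, 30, 43, 18]
  queue [32] -> pop 32, enqueue [none], visited so far: [16, 13, 40, 14, 30, 43, 18, 32]
Result: [16, 13, 40, 14, 30, 43, 18, 32]


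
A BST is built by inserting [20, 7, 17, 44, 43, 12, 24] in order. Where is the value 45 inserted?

Starting tree (level order): [20, 7, 44, None, 17, 43, None, 12, None, 24]
Insertion path: 20 -> 44
Result: insert 45 as right child of 44
Final tree (level order): [20, 7, 44, None, 17, 43, 45, 12, None, 24]


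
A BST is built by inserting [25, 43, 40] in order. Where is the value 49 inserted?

Starting tree (level order): [25, None, 43, 40]
Insertion path: 25 -> 43
Result: insert 49 as right child of 43
Final tree (level order): [25, None, 43, 40, 49]


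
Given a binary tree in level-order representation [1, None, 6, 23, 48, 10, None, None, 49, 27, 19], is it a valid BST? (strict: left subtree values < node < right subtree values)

Level-order array: [1, None, 6, 23, 48, 10, None, None, 49, 27, 19]
Validate using subtree bounds (lo, hi): at each node, require lo < value < hi,
then recurse left with hi=value and right with lo=value.
Preorder trace (stopping at first violation):
  at node 1 with bounds (-inf, +inf): OK
  at node 6 with bounds (1, +inf): OK
  at node 23 with bounds (1, 6): VIOLATION
Node 23 violates its bound: not (1 < 23 < 6).
Result: Not a valid BST


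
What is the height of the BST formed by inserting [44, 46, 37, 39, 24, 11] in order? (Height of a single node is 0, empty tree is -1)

Insertion order: [44, 46, 37, 39, 24, 11]
Tree (level-order array): [44, 37, 46, 24, 39, None, None, 11]
Compute height bottom-up (empty subtree = -1):
  height(11) = 1 + max(-1, -1) = 0
  height(24) = 1 + max(0, -1) = 1
  height(39) = 1 + max(-1, -1) = 0
  height(37) = 1 + max(1, 0) = 2
  height(46) = 1 + max(-1, -1) = 0
  height(44) = 1 + max(2, 0) = 3
Height = 3


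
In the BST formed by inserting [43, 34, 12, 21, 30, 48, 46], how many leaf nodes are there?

Tree built from: [43, 34, 12, 21, 30, 48, 46]
Tree (level-order array): [43, 34, 48, 12, None, 46, None, None, 21, None, None, None, 30]
Rule: A leaf has 0 children.
Per-node child counts:
  node 43: 2 child(ren)
  node 34: 1 child(ren)
  node 12: 1 child(ren)
  node 21: 1 child(ren)
  node 30: 0 child(ren)
  node 48: 1 child(ren)
  node 46: 0 child(ren)
Matching nodes: [30, 46]
Count of leaf nodes: 2


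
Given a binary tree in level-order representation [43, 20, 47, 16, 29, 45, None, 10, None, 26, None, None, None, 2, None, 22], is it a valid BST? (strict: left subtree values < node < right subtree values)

Level-order array: [43, 20, 47, 16, 29, 45, None, 10, None, 26, None, None, None, 2, None, 22]
Validate using subtree bounds (lo, hi): at each node, require lo < value < hi,
then recurse left with hi=value and right with lo=value.
Preorder trace (stopping at first violation):
  at node 43 with bounds (-inf, +inf): OK
  at node 20 with bounds (-inf, 43): OK
  at node 16 with bounds (-inf, 20): OK
  at node 10 with bounds (-inf, 16): OK
  at node 2 with bounds (-inf, 10): OK
  at node 29 with bounds (20, 43): OK
  at node 26 with bounds (20, 29): OK
  at node 22 with bounds (20, 26): OK
  at node 47 with bounds (43, +inf): OK
  at node 45 with bounds (43, 47): OK
No violation found at any node.
Result: Valid BST
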